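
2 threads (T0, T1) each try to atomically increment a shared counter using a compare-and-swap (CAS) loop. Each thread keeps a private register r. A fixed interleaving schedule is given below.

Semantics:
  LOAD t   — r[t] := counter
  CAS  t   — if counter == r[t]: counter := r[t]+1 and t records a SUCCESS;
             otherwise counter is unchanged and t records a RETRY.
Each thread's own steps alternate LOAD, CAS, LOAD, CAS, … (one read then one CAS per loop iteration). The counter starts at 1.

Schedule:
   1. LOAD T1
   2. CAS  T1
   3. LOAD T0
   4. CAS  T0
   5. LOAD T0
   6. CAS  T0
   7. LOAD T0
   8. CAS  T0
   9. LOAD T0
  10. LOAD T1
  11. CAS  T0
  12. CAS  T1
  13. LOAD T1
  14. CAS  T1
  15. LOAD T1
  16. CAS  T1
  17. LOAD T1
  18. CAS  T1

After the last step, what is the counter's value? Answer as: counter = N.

counter = 9

1. LOAD T1 → mem=1 r[T1]=1 [LOAD]
2. CAS T1 → mem=2 r[T1]=1 [OK]
3. LOAD T0 → mem=2 r[T0]=2 [LOAD]
4. CAS T0 → mem=3 r[T0]=2 [OK]
5. LOAD T0 → mem=3 r[T0]=3 [LOAD]
6. CAS T0 → mem=4 r[T0]=3 [OK]
7. LOAD T0 → mem=4 r[T0]=4 [LOAD]
8. CAS T0 → mem=5 r[T0]=4 [OK]
9. LOAD T0 → mem=5 r[T0]=5 [LOAD]
10. LOAD T1 → mem=5 r[T1]=5 [LOAD]
11. CAS T0 → mem=6 r[T0]=5 [OK]
12. CAS T1 → mem=6 r[T1]=5 [RETRY]
13. LOAD T1 → mem=6 r[T1]=6 [LOAD]
14. CAS T1 → mem=7 r[T1]=6 [OK]
15. LOAD T1 → mem=7 r[T1]=7 [LOAD]
16. CAS T1 → mem=8 r[T1]=7 [OK]
17. LOAD T1 → mem=8 r[T1]=8 [LOAD]
18. CAS T1 → mem=9 r[T1]=8 [OK]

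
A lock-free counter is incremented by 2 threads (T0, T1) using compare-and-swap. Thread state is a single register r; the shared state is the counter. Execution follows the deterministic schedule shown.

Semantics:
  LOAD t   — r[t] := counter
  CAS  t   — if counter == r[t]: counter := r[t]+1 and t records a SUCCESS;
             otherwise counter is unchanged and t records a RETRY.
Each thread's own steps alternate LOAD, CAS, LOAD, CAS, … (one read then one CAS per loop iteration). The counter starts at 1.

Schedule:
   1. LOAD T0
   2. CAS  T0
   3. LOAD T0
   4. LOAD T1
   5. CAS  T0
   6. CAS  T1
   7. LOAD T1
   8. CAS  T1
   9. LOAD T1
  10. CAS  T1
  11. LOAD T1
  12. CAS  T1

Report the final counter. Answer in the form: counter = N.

1. LOAD T0 → mem=1 r[T0]=1 [LOAD]
2. CAS T0 → mem=2 r[T0]=1 [OK]
3. LOAD T0 → mem=2 r[T0]=2 [LOAD]
4. LOAD T1 → mem=2 r[T1]=2 [LOAD]
5. CAS T0 → mem=3 r[T0]=2 [OK]
6. CAS T1 → mem=3 r[T1]=2 [RETRY]
7. LOAD T1 → mem=3 r[T1]=3 [LOAD]
8. CAS T1 → mem=4 r[T1]=3 [OK]
9. LOAD T1 → mem=4 r[T1]=4 [LOAD]
10. CAS T1 → mem=5 r[T1]=4 [OK]
11. LOAD T1 → mem=5 r[T1]=5 [LOAD]
12. CAS T1 → mem=6 r[T1]=5 [OK]

counter = 6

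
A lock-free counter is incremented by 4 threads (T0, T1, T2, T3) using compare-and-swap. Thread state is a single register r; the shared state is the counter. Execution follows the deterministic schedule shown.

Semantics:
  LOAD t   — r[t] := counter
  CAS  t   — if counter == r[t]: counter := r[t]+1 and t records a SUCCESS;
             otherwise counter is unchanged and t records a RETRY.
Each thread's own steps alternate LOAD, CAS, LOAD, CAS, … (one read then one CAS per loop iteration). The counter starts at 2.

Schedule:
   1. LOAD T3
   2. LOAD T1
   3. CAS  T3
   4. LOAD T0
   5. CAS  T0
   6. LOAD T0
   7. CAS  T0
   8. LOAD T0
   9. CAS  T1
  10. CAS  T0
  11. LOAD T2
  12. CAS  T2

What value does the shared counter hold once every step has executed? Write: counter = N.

T3 LOAD — after: cnt=2, r=2 — load
T1 LOAD — after: cnt=2, r=2 — load
T3 CAS — after: cnt=3, r=2 — ok
T0 LOAD — after: cnt=3, r=3 — load
T0 CAS — after: cnt=4, r=3 — ok
T0 LOAD — after: cnt=4, r=4 — load
T0 CAS — after: cnt=5, r=4 — ok
T0 LOAD — after: cnt=5, r=5 — load
T1 CAS — after: cnt=5, r=2 — retry
T0 CAS — after: cnt=6, r=5 — ok
T2 LOAD — after: cnt=6, r=6 — load
T2 CAS — after: cnt=7, r=6 — ok

counter = 7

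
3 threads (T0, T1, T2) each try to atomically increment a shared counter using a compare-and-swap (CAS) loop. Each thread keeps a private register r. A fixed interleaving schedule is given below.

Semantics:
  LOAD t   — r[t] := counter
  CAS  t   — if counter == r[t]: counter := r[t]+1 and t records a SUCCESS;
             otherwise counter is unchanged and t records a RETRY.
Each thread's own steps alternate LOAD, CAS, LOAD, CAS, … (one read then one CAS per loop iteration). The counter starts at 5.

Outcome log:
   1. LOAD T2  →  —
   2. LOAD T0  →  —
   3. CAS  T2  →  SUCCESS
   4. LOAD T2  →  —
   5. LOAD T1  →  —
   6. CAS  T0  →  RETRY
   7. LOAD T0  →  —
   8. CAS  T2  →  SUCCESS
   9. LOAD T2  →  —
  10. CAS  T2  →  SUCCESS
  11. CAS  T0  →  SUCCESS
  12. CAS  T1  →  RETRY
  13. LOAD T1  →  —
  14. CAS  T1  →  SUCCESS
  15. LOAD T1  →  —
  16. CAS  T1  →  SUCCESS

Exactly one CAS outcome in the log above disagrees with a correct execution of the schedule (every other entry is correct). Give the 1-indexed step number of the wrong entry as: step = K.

Reference trace:
1. LOAD T2 → mem=5 r[T2]=5 [LOAD]
2. LOAD T0 → mem=5 r[T0]=5 [LOAD]
3. CAS T2 → mem=6 r[T2]=5 [OK]
4. LOAD T2 → mem=6 r[T2]=6 [LOAD]
5. LOAD T1 → mem=6 r[T1]=6 [LOAD]
6. CAS T0 → mem=6 r[T0]=5 [RETRY]
7. LOAD T0 → mem=6 r[T0]=6 [LOAD]
8. CAS T2 → mem=7 r[T2]=6 [OK]
9. LOAD T2 → mem=7 r[T2]=7 [LOAD]
10. CAS T2 → mem=8 r[T2]=7 [OK]
11. CAS T0 → mem=8 r[T0]=6 [RETRY]
12. CAS T1 → mem=8 r[T1]=6 [RETRY]
13. LOAD T1 → mem=8 r[T1]=8 [LOAD]
14. CAS T1 → mem=9 r[T1]=8 [OK]
15. LOAD T1 → mem=9 r[T1]=9 [LOAD]
16. CAS T1 → mem=10 r[T1]=9 [OK]
Log disagrees first at step 11.

step = 11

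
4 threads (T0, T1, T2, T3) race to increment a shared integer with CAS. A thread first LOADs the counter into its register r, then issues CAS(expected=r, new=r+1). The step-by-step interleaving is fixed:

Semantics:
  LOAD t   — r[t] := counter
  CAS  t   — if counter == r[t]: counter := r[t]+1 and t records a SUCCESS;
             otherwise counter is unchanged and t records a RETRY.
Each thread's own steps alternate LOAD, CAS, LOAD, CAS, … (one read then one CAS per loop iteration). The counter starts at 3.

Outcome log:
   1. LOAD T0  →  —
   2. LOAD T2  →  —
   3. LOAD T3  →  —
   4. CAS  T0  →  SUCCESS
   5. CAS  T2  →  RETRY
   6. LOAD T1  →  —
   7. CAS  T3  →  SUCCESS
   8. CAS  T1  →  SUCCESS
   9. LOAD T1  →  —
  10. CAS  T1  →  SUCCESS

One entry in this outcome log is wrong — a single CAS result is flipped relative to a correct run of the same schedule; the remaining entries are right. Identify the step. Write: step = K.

Re-executing:
T0 LOAD — after: cnt=3, r=3 — load
T2 LOAD — after: cnt=3, r=3 — load
T3 LOAD — after: cnt=3, r=3 — load
T0 CAS — after: cnt=4, r=3 — ok
T2 CAS — after: cnt=4, r=3 — retry
T1 LOAD — after: cnt=4, r=4 — load
T3 CAS — after: cnt=4, r=3 — retry
T1 CAS — after: cnt=5, r=4 — ok
T1 LOAD — after: cnt=5, r=5 — load
T1 CAS — after: cnt=6, r=5 — ok
Mismatch at 7.

step = 7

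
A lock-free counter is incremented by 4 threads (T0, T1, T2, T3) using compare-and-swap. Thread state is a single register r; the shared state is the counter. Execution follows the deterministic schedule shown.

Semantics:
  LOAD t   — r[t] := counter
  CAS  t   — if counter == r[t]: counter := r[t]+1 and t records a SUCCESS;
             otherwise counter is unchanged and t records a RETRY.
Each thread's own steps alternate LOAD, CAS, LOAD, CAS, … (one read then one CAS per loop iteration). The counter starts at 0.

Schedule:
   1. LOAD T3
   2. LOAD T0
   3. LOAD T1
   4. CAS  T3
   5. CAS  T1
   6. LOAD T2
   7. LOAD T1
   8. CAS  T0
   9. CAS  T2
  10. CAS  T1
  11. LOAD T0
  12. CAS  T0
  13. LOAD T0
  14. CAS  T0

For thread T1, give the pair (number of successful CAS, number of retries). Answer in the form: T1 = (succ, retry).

T3 LOAD — after: cnt=0, r=0 — load
T0 LOAD — after: cnt=0, r=0 — load
T1 LOAD — after: cnt=0, r=0 — load
T3 CAS — after: cnt=1, r=0 — ok
T1 CAS — after: cnt=1, r=0 — retry
T2 LOAD — after: cnt=1, r=1 — load
T1 LOAD — after: cnt=1, r=1 — load
T0 CAS — after: cnt=1, r=0 — retry
T2 CAS — after: cnt=2, r=1 — ok
T1 CAS — after: cnt=2, r=1 — retry
T0 LOAD — after: cnt=2, r=2 — load
T0 CAS — after: cnt=3, r=2 — ok
T0 LOAD — after: cnt=3, r=3 — load
T0 CAS — after: cnt=4, r=3 — ok

T1 = (0, 2)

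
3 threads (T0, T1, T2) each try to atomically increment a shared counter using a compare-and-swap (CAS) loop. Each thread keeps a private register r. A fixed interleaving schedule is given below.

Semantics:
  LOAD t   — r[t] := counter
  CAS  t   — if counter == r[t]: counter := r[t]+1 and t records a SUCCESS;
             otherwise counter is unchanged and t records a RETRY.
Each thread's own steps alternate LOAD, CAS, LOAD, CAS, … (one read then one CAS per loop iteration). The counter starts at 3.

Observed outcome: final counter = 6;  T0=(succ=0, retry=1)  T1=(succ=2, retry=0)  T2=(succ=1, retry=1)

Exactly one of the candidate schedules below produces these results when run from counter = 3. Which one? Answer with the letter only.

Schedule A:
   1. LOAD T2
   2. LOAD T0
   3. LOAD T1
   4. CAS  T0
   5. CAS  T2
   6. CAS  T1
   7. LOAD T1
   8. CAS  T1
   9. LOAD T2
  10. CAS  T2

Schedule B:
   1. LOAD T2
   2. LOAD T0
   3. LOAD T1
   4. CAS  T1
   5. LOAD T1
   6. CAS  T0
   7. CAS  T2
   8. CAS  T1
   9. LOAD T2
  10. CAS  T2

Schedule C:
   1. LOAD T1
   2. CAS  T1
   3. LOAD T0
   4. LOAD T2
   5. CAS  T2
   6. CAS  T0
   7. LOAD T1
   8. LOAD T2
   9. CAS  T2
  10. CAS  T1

B

Simulating candidate B:
1. LOAD T2 → mem=3 r[T2]=3 [LOAD]
2. LOAD T0 → mem=3 r[T0]=3 [LOAD]
3. LOAD T1 → mem=3 r[T1]=3 [LOAD]
4. CAS T1 → mem=4 r[T1]=3 [OK]
5. LOAD T1 → mem=4 r[T1]=4 [LOAD]
6. CAS T0 → mem=4 r[T0]=3 [RETRY]
7. CAS T2 → mem=4 r[T2]=3 [RETRY]
8. CAS T1 → mem=5 r[T1]=4 [OK]
9. LOAD T2 → mem=5 r[T2]=5 [LOAD]
10. CAS T2 → mem=6 r[T2]=5 [OK]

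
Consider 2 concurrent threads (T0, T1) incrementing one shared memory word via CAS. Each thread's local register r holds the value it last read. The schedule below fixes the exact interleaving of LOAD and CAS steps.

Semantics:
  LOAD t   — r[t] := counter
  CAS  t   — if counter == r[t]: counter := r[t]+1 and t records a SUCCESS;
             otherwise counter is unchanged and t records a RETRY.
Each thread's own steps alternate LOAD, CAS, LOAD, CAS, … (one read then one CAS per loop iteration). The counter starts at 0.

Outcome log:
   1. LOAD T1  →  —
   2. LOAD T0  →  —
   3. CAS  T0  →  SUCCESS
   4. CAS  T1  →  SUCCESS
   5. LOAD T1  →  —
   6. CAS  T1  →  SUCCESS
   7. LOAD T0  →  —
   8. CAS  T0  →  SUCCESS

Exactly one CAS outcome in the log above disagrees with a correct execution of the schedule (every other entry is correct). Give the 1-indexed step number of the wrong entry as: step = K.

step = 4

Correct run:
#1 T1 reads 0
#2 T0 reads 0
#3 T0 CAS(0→1) writes; counter now 1
#4 T1 CAS(0→1) fails; counter now 1
#5 T1 reads 1
#6 T1 CAS(1→2) writes; counter now 2
#7 T0 reads 2
#8 T0 CAS(2→3) writes; counter now 3
Mismatch at 4.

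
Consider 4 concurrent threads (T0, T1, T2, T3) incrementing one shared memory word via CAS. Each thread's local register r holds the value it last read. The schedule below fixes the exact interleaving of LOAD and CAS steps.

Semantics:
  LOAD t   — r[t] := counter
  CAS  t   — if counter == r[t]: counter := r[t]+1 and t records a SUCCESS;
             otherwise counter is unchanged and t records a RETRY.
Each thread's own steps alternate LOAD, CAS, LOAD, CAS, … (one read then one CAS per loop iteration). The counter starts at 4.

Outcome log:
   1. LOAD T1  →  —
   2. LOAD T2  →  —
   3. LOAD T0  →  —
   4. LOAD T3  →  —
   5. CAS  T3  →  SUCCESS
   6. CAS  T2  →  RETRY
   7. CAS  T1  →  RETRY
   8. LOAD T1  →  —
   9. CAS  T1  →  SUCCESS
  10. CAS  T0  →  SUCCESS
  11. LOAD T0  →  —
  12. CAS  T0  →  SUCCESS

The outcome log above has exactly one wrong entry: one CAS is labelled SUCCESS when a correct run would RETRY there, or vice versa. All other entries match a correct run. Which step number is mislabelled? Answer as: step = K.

step = 10

Correct run:
T1 LOAD — after: cnt=4, r=4 — load
T2 LOAD — after: cnt=4, r=4 — load
T0 LOAD — after: cnt=4, r=4 — load
T3 LOAD — after: cnt=4, r=4 — load
T3 CAS — after: cnt=5, r=4 — ok
T2 CAS — after: cnt=5, r=4 — retry
T1 CAS — after: cnt=5, r=4 — retry
T1 LOAD — after: cnt=5, r=5 — load
T1 CAS — after: cnt=6, r=5 — ok
T0 CAS — after: cnt=6, r=4 — retry
T0 LOAD — after: cnt=6, r=6 — load
T0 CAS — after: cnt=7, r=6 — ok
Flip is step 10.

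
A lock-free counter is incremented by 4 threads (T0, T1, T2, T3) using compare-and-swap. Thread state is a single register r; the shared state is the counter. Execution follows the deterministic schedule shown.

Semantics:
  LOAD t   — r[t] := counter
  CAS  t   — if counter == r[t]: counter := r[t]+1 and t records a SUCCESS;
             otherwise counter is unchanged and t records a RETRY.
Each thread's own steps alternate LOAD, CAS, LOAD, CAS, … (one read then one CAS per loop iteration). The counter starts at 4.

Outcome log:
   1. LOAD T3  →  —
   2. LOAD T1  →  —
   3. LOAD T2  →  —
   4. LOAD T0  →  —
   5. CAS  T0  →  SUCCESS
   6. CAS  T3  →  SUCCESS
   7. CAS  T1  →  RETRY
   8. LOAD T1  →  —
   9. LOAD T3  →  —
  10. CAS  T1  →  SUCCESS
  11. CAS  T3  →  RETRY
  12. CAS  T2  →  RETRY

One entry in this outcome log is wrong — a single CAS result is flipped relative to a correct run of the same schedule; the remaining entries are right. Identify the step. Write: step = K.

Re-executing:
   1) LOAD T3:  M=4  r_T3=4
   2) LOAD T1:  M=4  r_T1=4
   3) LOAD T2:  M=4  r_T2=4
   4) LOAD T0:  M=4  r_T0=4
   5) CAS  T0:  M=5  r_T0=4 ✓
   6) CAS  T3:  M=5  r_T3=4 ✗
   7) CAS  T1:  M=5  r_T1=4 ✗
   8) LOAD T1:  M=5  r_T1=5
   9) LOAD T3:  M=5  r_T3=5
  10) CAS  T1:  M=6  r_T1=5 ✓
  11) CAS  T3:  M=6  r_T3=5 ✗
  12) CAS  T2:  M=6  r_T2=4 ✗
Log disagrees first at step 6.

step = 6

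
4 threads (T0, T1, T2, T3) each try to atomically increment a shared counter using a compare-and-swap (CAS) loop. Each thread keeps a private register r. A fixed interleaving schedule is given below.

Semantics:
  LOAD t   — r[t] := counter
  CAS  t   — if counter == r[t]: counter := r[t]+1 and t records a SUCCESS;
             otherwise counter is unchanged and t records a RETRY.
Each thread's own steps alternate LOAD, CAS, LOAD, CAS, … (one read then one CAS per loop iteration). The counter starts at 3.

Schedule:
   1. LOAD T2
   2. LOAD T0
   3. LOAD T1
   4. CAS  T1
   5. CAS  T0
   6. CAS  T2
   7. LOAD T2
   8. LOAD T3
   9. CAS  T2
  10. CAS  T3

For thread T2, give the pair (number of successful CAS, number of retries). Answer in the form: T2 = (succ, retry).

T2 = (1, 1)

#1 T2 reads 3
#2 T0 reads 3
#3 T1 reads 3
#4 T1 CAS(3→4) writes; counter now 4
#5 T0 CAS(3→4) fails; counter now 4
#6 T2 CAS(3→4) fails; counter now 4
#7 T2 reads 4
#8 T3 reads 4
#9 T2 CAS(4→5) writes; counter now 5
#10 T3 CAS(4→5) fails; counter now 5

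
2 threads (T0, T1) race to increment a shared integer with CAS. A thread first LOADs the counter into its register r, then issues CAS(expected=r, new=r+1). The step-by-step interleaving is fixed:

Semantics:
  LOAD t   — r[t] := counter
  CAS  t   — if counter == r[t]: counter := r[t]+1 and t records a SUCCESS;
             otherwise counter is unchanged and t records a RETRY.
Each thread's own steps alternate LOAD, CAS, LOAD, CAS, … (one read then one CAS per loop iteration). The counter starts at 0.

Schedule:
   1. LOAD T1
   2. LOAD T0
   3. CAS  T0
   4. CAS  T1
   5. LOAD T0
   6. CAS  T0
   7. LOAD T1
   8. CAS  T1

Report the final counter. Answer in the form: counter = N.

counter = 3

1. LOAD T1 → mem=0 r[T1]=0 [LOAD]
2. LOAD T0 → mem=0 r[T0]=0 [LOAD]
3. CAS T0 → mem=1 r[T0]=0 [OK]
4. CAS T1 → mem=1 r[T1]=0 [RETRY]
5. LOAD T0 → mem=1 r[T0]=1 [LOAD]
6. CAS T0 → mem=2 r[T0]=1 [OK]
7. LOAD T1 → mem=2 r[T1]=2 [LOAD]
8. CAS T1 → mem=3 r[T1]=2 [OK]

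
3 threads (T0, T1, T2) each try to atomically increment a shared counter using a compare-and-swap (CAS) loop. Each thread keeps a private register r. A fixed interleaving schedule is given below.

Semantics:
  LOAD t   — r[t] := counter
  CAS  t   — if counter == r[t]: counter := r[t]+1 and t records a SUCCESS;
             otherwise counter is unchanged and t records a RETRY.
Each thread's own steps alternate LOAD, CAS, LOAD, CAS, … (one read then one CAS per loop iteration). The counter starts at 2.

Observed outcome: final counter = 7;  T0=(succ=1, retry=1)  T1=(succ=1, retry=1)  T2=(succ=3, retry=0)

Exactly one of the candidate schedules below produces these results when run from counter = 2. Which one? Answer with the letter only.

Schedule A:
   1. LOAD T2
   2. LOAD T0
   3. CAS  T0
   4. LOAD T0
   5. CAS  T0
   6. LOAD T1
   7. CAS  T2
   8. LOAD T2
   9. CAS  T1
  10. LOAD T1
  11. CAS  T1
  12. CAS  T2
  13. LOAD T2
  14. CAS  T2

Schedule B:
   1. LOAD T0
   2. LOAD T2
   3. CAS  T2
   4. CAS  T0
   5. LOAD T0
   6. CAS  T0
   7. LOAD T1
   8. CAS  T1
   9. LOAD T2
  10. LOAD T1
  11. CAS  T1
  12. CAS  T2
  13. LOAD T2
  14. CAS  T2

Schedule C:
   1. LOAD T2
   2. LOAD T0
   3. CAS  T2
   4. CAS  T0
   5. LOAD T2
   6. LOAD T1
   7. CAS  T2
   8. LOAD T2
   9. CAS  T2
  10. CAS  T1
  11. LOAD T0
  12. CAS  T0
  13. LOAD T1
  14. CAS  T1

C

Tracing schedule C:
#1 T2 reads 2
#2 T0 reads 2
#3 T2 CAS(2→3) writes; counter now 3
#4 T0 CAS(2→3) fails; counter now 3
#5 T2 reads 3
#6 T1 reads 3
#7 T2 CAS(3→4) writes; counter now 4
#8 T2 reads 4
#9 T2 CAS(4→5) writes; counter now 5
#10 T1 CAS(3→4) fails; counter now 5
#11 T0 reads 5
#12 T0 CAS(5→6) writes; counter now 6
#13 T1 reads 6
#14 T1 CAS(6→7) writes; counter now 7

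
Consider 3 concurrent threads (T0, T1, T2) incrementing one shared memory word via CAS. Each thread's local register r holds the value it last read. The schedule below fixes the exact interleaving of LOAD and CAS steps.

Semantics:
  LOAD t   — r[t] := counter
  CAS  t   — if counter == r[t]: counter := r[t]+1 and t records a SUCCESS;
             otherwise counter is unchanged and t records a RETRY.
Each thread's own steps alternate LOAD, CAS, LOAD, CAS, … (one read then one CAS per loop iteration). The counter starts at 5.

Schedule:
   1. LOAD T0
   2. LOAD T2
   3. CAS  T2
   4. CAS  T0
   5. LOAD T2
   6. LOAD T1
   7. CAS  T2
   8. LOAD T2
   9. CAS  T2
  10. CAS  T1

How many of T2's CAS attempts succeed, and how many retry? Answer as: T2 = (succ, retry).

T0 LOAD — after: cnt=5, r=5 — load
T2 LOAD — after: cnt=5, r=5 — load
T2 CAS — after: cnt=6, r=5 — ok
T0 CAS — after: cnt=6, r=5 — retry
T2 LOAD — after: cnt=6, r=6 — load
T1 LOAD — after: cnt=6, r=6 — load
T2 CAS — after: cnt=7, r=6 — ok
T2 LOAD — after: cnt=7, r=7 — load
T2 CAS — after: cnt=8, r=7 — ok
T1 CAS — after: cnt=8, r=6 — retry

T2 = (3, 0)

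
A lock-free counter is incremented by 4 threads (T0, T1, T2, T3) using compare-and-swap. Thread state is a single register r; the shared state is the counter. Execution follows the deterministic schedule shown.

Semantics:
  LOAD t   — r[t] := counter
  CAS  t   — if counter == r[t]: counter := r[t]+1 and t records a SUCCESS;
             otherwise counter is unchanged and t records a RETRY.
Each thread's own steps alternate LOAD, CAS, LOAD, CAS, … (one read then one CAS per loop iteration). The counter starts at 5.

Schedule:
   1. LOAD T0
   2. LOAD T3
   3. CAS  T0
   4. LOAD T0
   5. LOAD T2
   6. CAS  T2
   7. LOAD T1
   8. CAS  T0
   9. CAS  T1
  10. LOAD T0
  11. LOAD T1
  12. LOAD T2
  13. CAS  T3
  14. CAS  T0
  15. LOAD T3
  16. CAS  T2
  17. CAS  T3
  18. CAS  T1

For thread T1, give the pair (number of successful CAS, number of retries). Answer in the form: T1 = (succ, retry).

T1 = (1, 1)

[1] T0.load  rd  (counter 5, T0.r 5)
[2] T3.load  rd  (counter 5, T3.r 5)
[3] T0.cas  hit  (counter 6, T0.r 5)
[4] T0.load  rd  (counter 6, T0.r 6)
[5] T2.load  rd  (counter 6, T2.r 6)
[6] T2.cas  hit  (counter 7, T2.r 6)
[7] T1.load  rd  (counter 7, T1.r 7)
[8] T0.cas  miss  (counter 7, T0.r 6)
[9] T1.cas  hit  (counter 8, T1.r 7)
[10] T0.load  rd  (counter 8, T0.r 8)
[11] T1.load  rd  (counter 8, T1.r 8)
[12] T2.load  rd  (counter 8, T2.r 8)
[13] T3.cas  miss  (counter 8, T3.r 5)
[14] T0.cas  hit  (counter 9, T0.r 8)
[15] T3.load  rd  (counter 9, T3.r 9)
[16] T2.cas  miss  (counter 9, T2.r 8)
[17] T3.cas  hit  (counter 10, T3.r 9)
[18] T1.cas  miss  (counter 10, T1.r 8)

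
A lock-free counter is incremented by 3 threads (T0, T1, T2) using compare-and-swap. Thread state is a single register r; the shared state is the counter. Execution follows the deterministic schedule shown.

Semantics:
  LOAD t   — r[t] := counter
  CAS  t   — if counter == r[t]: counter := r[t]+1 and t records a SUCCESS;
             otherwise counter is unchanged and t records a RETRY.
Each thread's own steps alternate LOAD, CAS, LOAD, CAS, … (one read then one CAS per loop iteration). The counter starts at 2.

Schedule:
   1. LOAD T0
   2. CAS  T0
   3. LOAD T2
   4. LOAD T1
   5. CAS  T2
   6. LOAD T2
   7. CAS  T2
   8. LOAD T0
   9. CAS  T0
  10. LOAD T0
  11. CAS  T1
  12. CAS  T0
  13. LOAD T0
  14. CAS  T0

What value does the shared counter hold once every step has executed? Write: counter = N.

counter = 8

   1) LOAD T0:  M=2  r_T0=2
   2) CAS  T0:  M=3  r_T0=2 ✓
   3) LOAD T2:  M=3  r_T2=3
   4) LOAD T1:  M=3  r_T1=3
   5) CAS  T2:  M=4  r_T2=3 ✓
   6) LOAD T2:  M=4  r_T2=4
   7) CAS  T2:  M=5  r_T2=4 ✓
   8) LOAD T0:  M=5  r_T0=5
   9) CAS  T0:  M=6  r_T0=5 ✓
  10) LOAD T0:  M=6  r_T0=6
  11) CAS  T1:  M=6  r_T1=3 ✗
  12) CAS  T0:  M=7  r_T0=6 ✓
  13) LOAD T0:  M=7  r_T0=7
  14) CAS  T0:  M=8  r_T0=7 ✓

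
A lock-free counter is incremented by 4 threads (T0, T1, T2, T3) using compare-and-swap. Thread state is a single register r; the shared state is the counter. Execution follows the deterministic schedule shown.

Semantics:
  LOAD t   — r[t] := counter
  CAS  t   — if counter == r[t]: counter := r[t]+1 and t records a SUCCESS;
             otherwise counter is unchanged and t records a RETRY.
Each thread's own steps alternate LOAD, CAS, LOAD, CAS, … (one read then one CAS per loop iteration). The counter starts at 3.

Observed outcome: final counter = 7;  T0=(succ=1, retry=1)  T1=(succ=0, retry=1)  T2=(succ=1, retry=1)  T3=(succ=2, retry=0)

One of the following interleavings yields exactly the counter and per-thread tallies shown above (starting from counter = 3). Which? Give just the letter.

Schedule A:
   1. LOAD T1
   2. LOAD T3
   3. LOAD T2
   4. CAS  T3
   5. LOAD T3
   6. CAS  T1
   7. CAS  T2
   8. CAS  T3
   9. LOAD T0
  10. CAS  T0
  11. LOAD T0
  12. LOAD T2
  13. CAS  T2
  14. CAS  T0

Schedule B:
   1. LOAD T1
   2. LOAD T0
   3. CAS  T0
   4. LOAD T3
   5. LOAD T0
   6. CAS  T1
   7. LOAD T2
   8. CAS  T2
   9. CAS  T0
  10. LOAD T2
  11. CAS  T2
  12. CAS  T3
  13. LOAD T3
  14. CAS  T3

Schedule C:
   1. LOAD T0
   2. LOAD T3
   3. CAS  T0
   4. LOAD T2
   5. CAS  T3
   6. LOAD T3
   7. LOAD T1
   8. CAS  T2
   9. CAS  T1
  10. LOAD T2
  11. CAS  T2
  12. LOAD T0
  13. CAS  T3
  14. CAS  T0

A

Simulating candidate A:
   1) LOAD T1:  M=3  r_T1=3
   2) LOAD T3:  M=3  r_T3=3
   3) LOAD T2:  M=3  r_T2=3
   4) CAS  T3:  M=4  r_T3=3 ✓
   5) LOAD T3:  M=4  r_T3=4
   6) CAS  T1:  M=4  r_T1=3 ✗
   7) CAS  T2:  M=4  r_T2=3 ✗
   8) CAS  T3:  M=5  r_T3=4 ✓
   9) LOAD T0:  M=5  r_T0=5
  10) CAS  T0:  M=6  r_T0=5 ✓
  11) LOAD T0:  M=6  r_T0=6
  12) LOAD T2:  M=6  r_T2=6
  13) CAS  T2:  M=7  r_T2=6 ✓
  14) CAS  T0:  M=7  r_T0=6 ✗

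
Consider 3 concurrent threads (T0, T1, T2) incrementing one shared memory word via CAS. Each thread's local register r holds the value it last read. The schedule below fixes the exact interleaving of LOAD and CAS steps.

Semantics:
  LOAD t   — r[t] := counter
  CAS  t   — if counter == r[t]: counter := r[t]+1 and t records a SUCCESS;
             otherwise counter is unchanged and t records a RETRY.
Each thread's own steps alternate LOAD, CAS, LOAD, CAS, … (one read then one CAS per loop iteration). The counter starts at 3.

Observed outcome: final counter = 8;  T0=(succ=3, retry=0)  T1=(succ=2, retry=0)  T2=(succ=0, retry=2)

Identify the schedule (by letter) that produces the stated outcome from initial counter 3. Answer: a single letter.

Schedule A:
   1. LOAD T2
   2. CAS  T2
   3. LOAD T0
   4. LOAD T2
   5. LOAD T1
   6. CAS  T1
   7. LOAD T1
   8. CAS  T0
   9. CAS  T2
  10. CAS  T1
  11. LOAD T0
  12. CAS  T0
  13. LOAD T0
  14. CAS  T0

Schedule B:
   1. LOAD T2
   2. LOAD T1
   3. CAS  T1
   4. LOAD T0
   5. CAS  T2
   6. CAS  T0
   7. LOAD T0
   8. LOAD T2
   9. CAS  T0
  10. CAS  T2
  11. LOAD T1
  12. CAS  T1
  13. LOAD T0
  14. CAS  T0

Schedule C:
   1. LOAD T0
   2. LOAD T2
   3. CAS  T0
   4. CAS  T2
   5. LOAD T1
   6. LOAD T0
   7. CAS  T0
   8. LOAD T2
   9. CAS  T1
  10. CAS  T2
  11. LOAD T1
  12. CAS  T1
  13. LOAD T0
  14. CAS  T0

Tracing schedule B:
T2 LOAD — after: cnt=3, r=3 — load
T1 LOAD — after: cnt=3, r=3 — load
T1 CAS — after: cnt=4, r=3 — ok
T0 LOAD — after: cnt=4, r=4 — load
T2 CAS — after: cnt=4, r=3 — retry
T0 CAS — after: cnt=5, r=4 — ok
T0 LOAD — after: cnt=5, r=5 — load
T2 LOAD — after: cnt=5, r=5 — load
T0 CAS — after: cnt=6, r=5 — ok
T2 CAS — after: cnt=6, r=5 — retry
T1 LOAD — after: cnt=6, r=6 — load
T1 CAS — after: cnt=7, r=6 — ok
T0 LOAD — after: cnt=7, r=7 — load
T0 CAS — after: cnt=8, r=7 — ok

B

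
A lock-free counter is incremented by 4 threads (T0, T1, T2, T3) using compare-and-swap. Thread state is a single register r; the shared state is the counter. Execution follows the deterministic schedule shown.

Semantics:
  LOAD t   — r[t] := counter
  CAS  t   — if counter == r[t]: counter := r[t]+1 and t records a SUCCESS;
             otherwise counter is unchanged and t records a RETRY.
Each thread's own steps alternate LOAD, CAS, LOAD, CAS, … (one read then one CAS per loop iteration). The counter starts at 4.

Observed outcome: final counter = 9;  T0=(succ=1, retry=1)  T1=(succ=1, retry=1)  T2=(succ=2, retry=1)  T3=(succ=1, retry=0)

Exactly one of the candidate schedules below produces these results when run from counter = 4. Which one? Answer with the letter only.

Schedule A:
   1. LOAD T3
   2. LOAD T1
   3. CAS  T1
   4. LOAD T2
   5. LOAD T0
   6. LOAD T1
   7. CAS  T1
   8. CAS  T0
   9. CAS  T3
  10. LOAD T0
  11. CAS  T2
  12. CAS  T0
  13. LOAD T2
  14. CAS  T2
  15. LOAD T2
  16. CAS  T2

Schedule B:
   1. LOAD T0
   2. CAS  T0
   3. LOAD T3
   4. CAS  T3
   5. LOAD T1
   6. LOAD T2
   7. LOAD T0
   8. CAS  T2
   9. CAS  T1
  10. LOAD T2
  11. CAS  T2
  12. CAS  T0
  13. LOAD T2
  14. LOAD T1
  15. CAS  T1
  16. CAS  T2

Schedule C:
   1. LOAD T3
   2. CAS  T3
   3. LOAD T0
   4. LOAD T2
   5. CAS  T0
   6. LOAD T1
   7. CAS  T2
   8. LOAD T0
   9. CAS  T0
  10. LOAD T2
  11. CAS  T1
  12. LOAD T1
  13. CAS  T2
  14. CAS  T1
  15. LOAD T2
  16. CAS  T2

Tracing schedule B:
   1) LOAD T0:  M=4  r_T0=4
   2) CAS  T0:  M=5  r_T0=4 ✓
   3) LOAD T3:  M=5  r_T3=5
   4) CAS  T3:  M=6  r_T3=5 ✓
   5) LOAD T1:  M=6  r_T1=6
   6) LOAD T2:  M=6  r_T2=6
   7) LOAD T0:  M=6  r_T0=6
   8) CAS  T2:  M=7  r_T2=6 ✓
   9) CAS  T1:  M=7  r_T1=6 ✗
  10) LOAD T2:  M=7  r_T2=7
  11) CAS  T2:  M=8  r_T2=7 ✓
  12) CAS  T0:  M=8  r_T0=6 ✗
  13) LOAD T2:  M=8  r_T2=8
  14) LOAD T1:  M=8  r_T1=8
  15) CAS  T1:  M=9  r_T1=8 ✓
  16) CAS  T2:  M=9  r_T2=8 ✗

B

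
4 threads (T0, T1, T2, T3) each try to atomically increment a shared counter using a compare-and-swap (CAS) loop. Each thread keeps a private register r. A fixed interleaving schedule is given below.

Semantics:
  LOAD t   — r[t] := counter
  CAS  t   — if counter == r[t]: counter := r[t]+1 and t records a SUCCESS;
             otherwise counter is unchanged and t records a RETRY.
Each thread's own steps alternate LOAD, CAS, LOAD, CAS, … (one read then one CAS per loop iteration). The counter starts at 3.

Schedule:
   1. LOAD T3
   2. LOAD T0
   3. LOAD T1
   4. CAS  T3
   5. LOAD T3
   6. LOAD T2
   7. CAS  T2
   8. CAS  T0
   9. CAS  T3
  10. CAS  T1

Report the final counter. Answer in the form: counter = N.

1. LOAD T3 → mem=3 r[T3]=3 [LOAD]
2. LOAD T0 → mem=3 r[T0]=3 [LOAD]
3. LOAD T1 → mem=3 r[T1]=3 [LOAD]
4. CAS T3 → mem=4 r[T3]=3 [OK]
5. LOAD T3 → mem=4 r[T3]=4 [LOAD]
6. LOAD T2 → mem=4 r[T2]=4 [LOAD]
7. CAS T2 → mem=5 r[T2]=4 [OK]
8. CAS T0 → mem=5 r[T0]=3 [RETRY]
9. CAS T3 → mem=5 r[T3]=4 [RETRY]
10. CAS T1 → mem=5 r[T1]=3 [RETRY]

counter = 5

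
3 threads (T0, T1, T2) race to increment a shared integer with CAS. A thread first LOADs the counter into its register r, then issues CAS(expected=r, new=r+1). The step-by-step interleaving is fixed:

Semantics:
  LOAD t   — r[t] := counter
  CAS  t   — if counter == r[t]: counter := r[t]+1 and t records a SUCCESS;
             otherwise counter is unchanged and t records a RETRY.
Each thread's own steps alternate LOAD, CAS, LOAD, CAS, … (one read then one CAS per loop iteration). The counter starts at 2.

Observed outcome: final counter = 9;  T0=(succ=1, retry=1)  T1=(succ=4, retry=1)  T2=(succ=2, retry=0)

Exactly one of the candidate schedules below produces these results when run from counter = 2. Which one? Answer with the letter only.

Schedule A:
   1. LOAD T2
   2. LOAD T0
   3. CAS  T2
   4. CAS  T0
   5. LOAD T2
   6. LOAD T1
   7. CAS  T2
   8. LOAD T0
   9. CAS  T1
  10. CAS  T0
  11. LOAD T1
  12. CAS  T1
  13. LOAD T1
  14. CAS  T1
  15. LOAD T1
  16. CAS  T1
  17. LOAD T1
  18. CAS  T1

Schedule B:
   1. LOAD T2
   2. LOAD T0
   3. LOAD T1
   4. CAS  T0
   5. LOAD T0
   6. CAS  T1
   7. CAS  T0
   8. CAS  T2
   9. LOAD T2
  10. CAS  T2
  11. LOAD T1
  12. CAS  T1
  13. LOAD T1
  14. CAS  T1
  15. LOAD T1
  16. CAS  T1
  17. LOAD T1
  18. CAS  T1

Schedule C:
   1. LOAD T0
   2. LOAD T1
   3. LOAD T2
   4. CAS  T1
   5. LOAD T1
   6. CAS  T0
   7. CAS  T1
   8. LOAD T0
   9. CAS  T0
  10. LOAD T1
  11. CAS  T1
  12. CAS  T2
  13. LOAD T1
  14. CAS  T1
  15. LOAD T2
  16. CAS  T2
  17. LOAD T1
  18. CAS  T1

A

Tracing schedule A:
step 1: T2 LOAD ⇒ load; ctr=2 reg=2
step 2: T0 LOAD ⇒ load; ctr=2 reg=2
step 3: T2 CAS ⇒ ok; ctr=3 reg=2
step 4: T0 CAS ⇒ retry; ctr=3 reg=2
step 5: T2 LOAD ⇒ load; ctr=3 reg=3
step 6: T1 LOAD ⇒ load; ctr=3 reg=3
step 7: T2 CAS ⇒ ok; ctr=4 reg=3
step 8: T0 LOAD ⇒ load; ctr=4 reg=4
step 9: T1 CAS ⇒ retry; ctr=4 reg=3
step 10: T0 CAS ⇒ ok; ctr=5 reg=4
step 11: T1 LOAD ⇒ load; ctr=5 reg=5
step 12: T1 CAS ⇒ ok; ctr=6 reg=5
step 13: T1 LOAD ⇒ load; ctr=6 reg=6
step 14: T1 CAS ⇒ ok; ctr=7 reg=6
step 15: T1 LOAD ⇒ load; ctr=7 reg=7
step 16: T1 CAS ⇒ ok; ctr=8 reg=7
step 17: T1 LOAD ⇒ load; ctr=8 reg=8
step 18: T1 CAS ⇒ ok; ctr=9 reg=8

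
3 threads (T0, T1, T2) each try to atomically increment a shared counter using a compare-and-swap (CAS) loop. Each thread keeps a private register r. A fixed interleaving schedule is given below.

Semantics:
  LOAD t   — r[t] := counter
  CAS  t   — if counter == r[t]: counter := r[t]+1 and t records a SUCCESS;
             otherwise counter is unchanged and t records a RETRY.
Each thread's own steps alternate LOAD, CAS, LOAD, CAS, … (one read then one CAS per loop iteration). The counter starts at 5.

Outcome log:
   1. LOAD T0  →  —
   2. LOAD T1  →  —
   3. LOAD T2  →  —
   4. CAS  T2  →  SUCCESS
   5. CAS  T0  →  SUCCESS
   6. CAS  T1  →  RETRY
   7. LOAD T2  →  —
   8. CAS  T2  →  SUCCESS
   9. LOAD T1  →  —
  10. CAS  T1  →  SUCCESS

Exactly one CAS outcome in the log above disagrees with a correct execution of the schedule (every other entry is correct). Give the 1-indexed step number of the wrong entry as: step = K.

Reference trace:
1. LOAD T0 → mem=5 r[T0]=5 [LOAD]
2. LOAD T1 → mem=5 r[T1]=5 [LOAD]
3. LOAD T2 → mem=5 r[T2]=5 [LOAD]
4. CAS T2 → mem=6 r[T2]=5 [OK]
5. CAS T0 → mem=6 r[T0]=5 [RETRY]
6. CAS T1 → mem=6 r[T1]=5 [RETRY]
7. LOAD T2 → mem=6 r[T2]=6 [LOAD]
8. CAS T2 → mem=7 r[T2]=6 [OK]
9. LOAD T1 → mem=7 r[T1]=7 [LOAD]
10. CAS T1 → mem=8 r[T1]=7 [OK]
Mismatch at 5.

step = 5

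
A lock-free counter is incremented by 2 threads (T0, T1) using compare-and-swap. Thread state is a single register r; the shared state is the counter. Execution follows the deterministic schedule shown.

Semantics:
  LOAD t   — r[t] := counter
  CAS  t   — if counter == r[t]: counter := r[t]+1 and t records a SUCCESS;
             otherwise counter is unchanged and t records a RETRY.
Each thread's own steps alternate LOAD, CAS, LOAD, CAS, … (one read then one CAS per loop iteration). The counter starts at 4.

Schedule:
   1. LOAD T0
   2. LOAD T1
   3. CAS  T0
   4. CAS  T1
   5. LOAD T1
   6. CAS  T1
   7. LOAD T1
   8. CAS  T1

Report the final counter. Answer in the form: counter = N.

counter = 7

1. LOAD T0 → mem=4 r[T0]=4 [LOAD]
2. LOAD T1 → mem=4 r[T1]=4 [LOAD]
3. CAS T0 → mem=5 r[T0]=4 [OK]
4. CAS T1 → mem=5 r[T1]=4 [RETRY]
5. LOAD T1 → mem=5 r[T1]=5 [LOAD]
6. CAS T1 → mem=6 r[T1]=5 [OK]
7. LOAD T1 → mem=6 r[T1]=6 [LOAD]
8. CAS T1 → mem=7 r[T1]=6 [OK]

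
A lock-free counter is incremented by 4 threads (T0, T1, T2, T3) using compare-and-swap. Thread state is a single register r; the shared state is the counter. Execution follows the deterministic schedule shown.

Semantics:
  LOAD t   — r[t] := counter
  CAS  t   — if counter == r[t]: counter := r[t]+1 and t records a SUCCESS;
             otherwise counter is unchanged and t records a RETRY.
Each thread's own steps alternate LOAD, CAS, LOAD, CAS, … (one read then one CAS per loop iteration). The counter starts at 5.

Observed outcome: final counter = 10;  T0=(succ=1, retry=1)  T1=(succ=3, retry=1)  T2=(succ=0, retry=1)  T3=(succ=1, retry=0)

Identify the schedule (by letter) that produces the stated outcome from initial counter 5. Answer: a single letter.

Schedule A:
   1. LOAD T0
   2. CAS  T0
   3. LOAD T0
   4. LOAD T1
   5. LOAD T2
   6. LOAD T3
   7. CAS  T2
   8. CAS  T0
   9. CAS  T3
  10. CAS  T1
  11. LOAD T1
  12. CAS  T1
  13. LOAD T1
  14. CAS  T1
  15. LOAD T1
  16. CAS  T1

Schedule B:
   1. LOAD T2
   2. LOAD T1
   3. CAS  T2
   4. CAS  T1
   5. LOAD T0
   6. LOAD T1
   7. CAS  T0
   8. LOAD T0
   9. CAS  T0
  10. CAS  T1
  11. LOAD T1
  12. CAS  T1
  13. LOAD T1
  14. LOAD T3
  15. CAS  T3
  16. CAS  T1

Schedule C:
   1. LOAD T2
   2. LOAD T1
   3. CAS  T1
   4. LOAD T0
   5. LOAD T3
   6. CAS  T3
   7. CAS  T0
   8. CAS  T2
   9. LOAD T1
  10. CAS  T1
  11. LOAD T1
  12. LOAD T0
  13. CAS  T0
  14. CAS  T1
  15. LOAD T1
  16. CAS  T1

Run C:
[1] T2.load  rd  (counter 5, T2.r 5)
[2] T1.load  rd  (counter 5, T1.r 5)
[3] T1.cas  hit  (counter 6, T1.r 5)
[4] T0.load  rd  (counter 6, T0.r 6)
[5] T3.load  rd  (counter 6, T3.r 6)
[6] T3.cas  hit  (counter 7, T3.r 6)
[7] T0.cas  miss  (counter 7, T0.r 6)
[8] T2.cas  miss  (counter 7, T2.r 5)
[9] T1.load  rd  (counter 7, T1.r 7)
[10] T1.cas  hit  (counter 8, T1.r 7)
[11] T1.load  rd  (counter 8, T1.r 8)
[12] T0.load  rd  (counter 8, T0.r 8)
[13] T0.cas  hit  (counter 9, T0.r 8)
[14] T1.cas  miss  (counter 9, T1.r 8)
[15] T1.load  rd  (counter 9, T1.r 9)
[16] T1.cas  hit  (counter 10, T1.r 9)

C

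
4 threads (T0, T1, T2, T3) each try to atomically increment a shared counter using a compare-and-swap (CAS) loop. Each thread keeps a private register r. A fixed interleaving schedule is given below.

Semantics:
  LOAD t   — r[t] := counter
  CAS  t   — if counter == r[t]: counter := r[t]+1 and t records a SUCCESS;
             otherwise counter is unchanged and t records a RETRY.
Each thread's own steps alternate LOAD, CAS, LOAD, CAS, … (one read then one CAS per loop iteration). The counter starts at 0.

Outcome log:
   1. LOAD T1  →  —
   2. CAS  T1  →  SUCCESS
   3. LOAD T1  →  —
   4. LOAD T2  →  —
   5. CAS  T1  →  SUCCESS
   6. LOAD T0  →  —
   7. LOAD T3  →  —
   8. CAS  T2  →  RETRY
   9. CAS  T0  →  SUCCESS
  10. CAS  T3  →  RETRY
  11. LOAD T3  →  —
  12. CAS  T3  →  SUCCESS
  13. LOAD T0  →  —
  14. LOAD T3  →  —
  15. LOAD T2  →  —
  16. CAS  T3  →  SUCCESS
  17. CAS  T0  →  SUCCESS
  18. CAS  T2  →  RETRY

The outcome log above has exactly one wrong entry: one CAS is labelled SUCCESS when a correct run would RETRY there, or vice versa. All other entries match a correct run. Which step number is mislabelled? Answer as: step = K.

step = 17

Reference trace:
step 1: T1 LOAD ⇒ load; ctr=0 reg=0
step 2: T1 CAS ⇒ ok; ctr=1 reg=0
step 3: T1 LOAD ⇒ load; ctr=1 reg=1
step 4: T2 LOAD ⇒ load; ctr=1 reg=1
step 5: T1 CAS ⇒ ok; ctr=2 reg=1
step 6: T0 LOAD ⇒ load; ctr=2 reg=2
step 7: T3 LOAD ⇒ load; ctr=2 reg=2
step 8: T2 CAS ⇒ retry; ctr=2 reg=1
step 9: T0 CAS ⇒ ok; ctr=3 reg=2
step 10: T3 CAS ⇒ retry; ctr=3 reg=2
step 11: T3 LOAD ⇒ load; ctr=3 reg=3
step 12: T3 CAS ⇒ ok; ctr=4 reg=3
step 13: T0 LOAD ⇒ load; ctr=4 reg=4
step 14: T3 LOAD ⇒ load; ctr=4 reg=4
step 15: T2 LOAD ⇒ load; ctr=4 reg=4
step 16: T3 CAS ⇒ ok; ctr=5 reg=4
step 17: T0 CAS ⇒ retry; ctr=5 reg=4
step 18: T2 CAS ⇒ retry; ctr=5 reg=4
Mismatch at 17.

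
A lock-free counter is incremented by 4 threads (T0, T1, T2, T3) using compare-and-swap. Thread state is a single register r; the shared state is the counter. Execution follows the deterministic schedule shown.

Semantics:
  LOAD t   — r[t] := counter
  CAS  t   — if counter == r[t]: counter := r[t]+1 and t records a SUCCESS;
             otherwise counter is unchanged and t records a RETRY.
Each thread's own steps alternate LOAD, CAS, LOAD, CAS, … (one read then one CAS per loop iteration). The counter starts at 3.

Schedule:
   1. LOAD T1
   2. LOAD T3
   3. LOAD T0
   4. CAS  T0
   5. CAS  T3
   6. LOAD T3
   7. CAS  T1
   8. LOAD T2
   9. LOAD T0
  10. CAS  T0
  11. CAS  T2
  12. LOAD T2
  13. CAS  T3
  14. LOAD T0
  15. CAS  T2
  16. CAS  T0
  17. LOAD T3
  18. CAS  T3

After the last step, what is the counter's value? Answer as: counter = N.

step 1: T1 LOAD ⇒ load; ctr=3 reg=3
step 2: T3 LOAD ⇒ load; ctr=3 reg=3
step 3: T0 LOAD ⇒ load; ctr=3 reg=3
step 4: T0 CAS ⇒ ok; ctr=4 reg=3
step 5: T3 CAS ⇒ retry; ctr=4 reg=3
step 6: T3 LOAD ⇒ load; ctr=4 reg=4
step 7: T1 CAS ⇒ retry; ctr=4 reg=3
step 8: T2 LOAD ⇒ load; ctr=4 reg=4
step 9: T0 LOAD ⇒ load; ctr=4 reg=4
step 10: T0 CAS ⇒ ok; ctr=5 reg=4
step 11: T2 CAS ⇒ retry; ctr=5 reg=4
step 12: T2 LOAD ⇒ load; ctr=5 reg=5
step 13: T3 CAS ⇒ retry; ctr=5 reg=4
step 14: T0 LOAD ⇒ load; ctr=5 reg=5
step 15: T2 CAS ⇒ ok; ctr=6 reg=5
step 16: T0 CAS ⇒ retry; ctr=6 reg=5
step 17: T3 LOAD ⇒ load; ctr=6 reg=6
step 18: T3 CAS ⇒ ok; ctr=7 reg=6

counter = 7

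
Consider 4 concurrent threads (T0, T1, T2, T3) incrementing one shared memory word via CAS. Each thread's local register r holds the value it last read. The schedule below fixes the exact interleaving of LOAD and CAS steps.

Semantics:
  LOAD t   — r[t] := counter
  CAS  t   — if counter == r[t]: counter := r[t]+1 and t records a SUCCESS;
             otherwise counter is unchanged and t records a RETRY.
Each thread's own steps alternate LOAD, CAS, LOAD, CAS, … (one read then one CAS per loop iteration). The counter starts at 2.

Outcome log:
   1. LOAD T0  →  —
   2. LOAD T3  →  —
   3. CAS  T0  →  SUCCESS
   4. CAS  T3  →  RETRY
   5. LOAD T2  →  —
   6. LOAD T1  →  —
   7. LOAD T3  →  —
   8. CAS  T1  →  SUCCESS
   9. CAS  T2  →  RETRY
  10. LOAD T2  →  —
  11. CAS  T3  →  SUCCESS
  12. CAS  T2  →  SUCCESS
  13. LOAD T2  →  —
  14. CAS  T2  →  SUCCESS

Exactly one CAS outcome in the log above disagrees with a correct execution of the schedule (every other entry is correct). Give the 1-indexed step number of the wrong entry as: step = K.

Re-executing:
[1] T0.load  rd  (counter 2, T0.r 2)
[2] T3.load  rd  (counter 2, T3.r 2)
[3] T0.cas  hit  (counter 3, T0.r 2)
[4] T3.cas  miss  (counter 3, T3.r 2)
[5] T2.load  rd  (counter 3, T2.r 3)
[6] T1.load  rd  (counter 3, T1.r 3)
[7] T3.load  rd  (counter 3, T3.r 3)
[8] T1.cas  hit  (counter 4, T1.r 3)
[9] T2.cas  miss  (counter 4, T2.r 3)
[10] T2.load  rd  (counter 4, T2.r 4)
[11] T3.cas  miss  (counter 4, T3.r 3)
[12] T2.cas  hit  (counter 5, T2.r 4)
[13] T2.load  rd  (counter 5, T2.r 5)
[14] T2.cas  hit  (counter 6, T2.r 5)
Mismatch at 11.

step = 11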